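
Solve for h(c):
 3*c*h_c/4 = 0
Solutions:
 h(c) = C1


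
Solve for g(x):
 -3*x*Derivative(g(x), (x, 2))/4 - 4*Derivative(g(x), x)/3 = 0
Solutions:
 g(x) = C1 + C2/x^(7/9)


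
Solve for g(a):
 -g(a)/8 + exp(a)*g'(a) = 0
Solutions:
 g(a) = C1*exp(-exp(-a)/8)


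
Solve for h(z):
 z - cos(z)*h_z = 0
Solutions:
 h(z) = C1 + Integral(z/cos(z), z)


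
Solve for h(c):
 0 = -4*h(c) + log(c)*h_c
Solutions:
 h(c) = C1*exp(4*li(c))


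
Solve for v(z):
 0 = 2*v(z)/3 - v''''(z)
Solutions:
 v(z) = C1*exp(-2^(1/4)*3^(3/4)*z/3) + C2*exp(2^(1/4)*3^(3/4)*z/3) + C3*sin(2^(1/4)*3^(3/4)*z/3) + C4*cos(2^(1/4)*3^(3/4)*z/3)


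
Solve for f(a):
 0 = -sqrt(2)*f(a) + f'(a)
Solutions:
 f(a) = C1*exp(sqrt(2)*a)


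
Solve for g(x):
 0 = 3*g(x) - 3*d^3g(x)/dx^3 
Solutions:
 g(x) = C3*exp(x) + (C1*sin(sqrt(3)*x/2) + C2*cos(sqrt(3)*x/2))*exp(-x/2)


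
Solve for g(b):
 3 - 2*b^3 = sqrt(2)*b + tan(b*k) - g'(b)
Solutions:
 g(b) = C1 + b^4/2 + sqrt(2)*b^2/2 - 3*b + Piecewise((-log(cos(b*k))/k, Ne(k, 0)), (0, True))


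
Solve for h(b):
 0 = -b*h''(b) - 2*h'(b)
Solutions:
 h(b) = C1 + C2/b


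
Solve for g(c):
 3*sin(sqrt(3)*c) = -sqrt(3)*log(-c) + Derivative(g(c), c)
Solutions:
 g(c) = C1 + sqrt(3)*c*(log(-c) - 1) - sqrt(3)*cos(sqrt(3)*c)


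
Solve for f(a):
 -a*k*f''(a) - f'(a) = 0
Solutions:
 f(a) = C1 + a^(((re(k) - 1)*re(k) + im(k)^2)/(re(k)^2 + im(k)^2))*(C2*sin(log(a)*Abs(im(k))/(re(k)^2 + im(k)^2)) + C3*cos(log(a)*im(k)/(re(k)^2 + im(k)^2)))


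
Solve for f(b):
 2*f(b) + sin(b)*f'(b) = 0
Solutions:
 f(b) = C1*(cos(b) + 1)/(cos(b) - 1)


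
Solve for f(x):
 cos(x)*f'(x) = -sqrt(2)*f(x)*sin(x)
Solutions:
 f(x) = C1*cos(x)^(sqrt(2))


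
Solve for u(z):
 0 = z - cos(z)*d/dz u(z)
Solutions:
 u(z) = C1 + Integral(z/cos(z), z)


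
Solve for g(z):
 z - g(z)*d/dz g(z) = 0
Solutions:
 g(z) = -sqrt(C1 + z^2)
 g(z) = sqrt(C1 + z^2)


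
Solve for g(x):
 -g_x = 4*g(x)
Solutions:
 g(x) = C1*exp(-4*x)


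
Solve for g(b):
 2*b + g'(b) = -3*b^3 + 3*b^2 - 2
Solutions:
 g(b) = C1 - 3*b^4/4 + b^3 - b^2 - 2*b


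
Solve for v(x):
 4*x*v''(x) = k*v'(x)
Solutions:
 v(x) = C1 + x^(re(k)/4 + 1)*(C2*sin(log(x)*Abs(im(k))/4) + C3*cos(log(x)*im(k)/4))


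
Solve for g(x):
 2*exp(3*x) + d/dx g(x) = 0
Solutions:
 g(x) = C1 - 2*exp(3*x)/3


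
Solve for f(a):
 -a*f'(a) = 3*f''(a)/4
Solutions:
 f(a) = C1 + C2*erf(sqrt(6)*a/3)


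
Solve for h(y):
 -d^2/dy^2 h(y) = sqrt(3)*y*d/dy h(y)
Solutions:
 h(y) = C1 + C2*erf(sqrt(2)*3^(1/4)*y/2)


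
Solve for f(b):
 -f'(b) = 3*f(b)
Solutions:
 f(b) = C1*exp(-3*b)


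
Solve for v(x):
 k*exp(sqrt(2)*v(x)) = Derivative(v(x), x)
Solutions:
 v(x) = sqrt(2)*(2*log(-1/(C1 + k*x)) - log(2))/4


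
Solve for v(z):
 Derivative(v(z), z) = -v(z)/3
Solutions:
 v(z) = C1*exp(-z/3)


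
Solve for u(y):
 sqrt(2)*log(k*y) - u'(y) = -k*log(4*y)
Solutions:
 u(y) = C1 + y*(k + sqrt(2))*log(y) + y*(-k + 2*k*log(2) + sqrt(2)*log(k) - sqrt(2))


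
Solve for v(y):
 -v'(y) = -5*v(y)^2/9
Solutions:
 v(y) = -9/(C1 + 5*y)


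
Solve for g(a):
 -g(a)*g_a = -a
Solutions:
 g(a) = -sqrt(C1 + a^2)
 g(a) = sqrt(C1 + a^2)


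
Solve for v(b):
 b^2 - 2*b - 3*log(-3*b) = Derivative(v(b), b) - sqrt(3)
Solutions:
 v(b) = C1 + b^3/3 - b^2 - 3*b*log(-b) + b*(-3*log(3) + sqrt(3) + 3)


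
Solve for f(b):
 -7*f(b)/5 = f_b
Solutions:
 f(b) = C1*exp(-7*b/5)


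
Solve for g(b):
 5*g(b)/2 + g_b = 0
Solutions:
 g(b) = C1*exp(-5*b/2)


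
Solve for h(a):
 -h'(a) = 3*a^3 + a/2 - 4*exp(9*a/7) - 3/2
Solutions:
 h(a) = C1 - 3*a^4/4 - a^2/4 + 3*a/2 + 28*exp(9*a/7)/9


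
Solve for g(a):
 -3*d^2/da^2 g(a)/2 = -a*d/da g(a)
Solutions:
 g(a) = C1 + C2*erfi(sqrt(3)*a/3)


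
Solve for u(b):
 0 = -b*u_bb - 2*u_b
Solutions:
 u(b) = C1 + C2/b


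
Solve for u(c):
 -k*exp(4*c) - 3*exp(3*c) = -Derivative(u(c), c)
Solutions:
 u(c) = C1 + k*exp(4*c)/4 + exp(3*c)


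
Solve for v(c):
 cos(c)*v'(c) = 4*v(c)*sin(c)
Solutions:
 v(c) = C1/cos(c)^4


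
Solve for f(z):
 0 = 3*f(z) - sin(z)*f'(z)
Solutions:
 f(z) = C1*(cos(z) - 1)^(3/2)/(cos(z) + 1)^(3/2)


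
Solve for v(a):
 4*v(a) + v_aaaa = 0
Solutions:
 v(a) = (C1*sin(a) + C2*cos(a))*exp(-a) + (C3*sin(a) + C4*cos(a))*exp(a)


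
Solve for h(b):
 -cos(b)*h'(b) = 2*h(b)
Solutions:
 h(b) = C1*(sin(b) - 1)/(sin(b) + 1)


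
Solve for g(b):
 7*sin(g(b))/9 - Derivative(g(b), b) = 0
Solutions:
 -7*b/9 + log(cos(g(b)) - 1)/2 - log(cos(g(b)) + 1)/2 = C1


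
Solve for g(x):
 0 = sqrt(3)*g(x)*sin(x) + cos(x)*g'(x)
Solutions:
 g(x) = C1*cos(x)^(sqrt(3))


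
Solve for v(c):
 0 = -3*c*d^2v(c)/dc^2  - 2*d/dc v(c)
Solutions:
 v(c) = C1 + C2*c^(1/3)


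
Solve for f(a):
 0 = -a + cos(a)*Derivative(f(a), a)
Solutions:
 f(a) = C1 + Integral(a/cos(a), a)


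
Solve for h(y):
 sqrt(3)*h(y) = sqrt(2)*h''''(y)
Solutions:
 h(y) = C1*exp(-2^(7/8)*3^(1/8)*y/2) + C2*exp(2^(7/8)*3^(1/8)*y/2) + C3*sin(2^(7/8)*3^(1/8)*y/2) + C4*cos(2^(7/8)*3^(1/8)*y/2)


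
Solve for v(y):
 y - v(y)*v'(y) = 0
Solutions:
 v(y) = -sqrt(C1 + y^2)
 v(y) = sqrt(C1 + y^2)


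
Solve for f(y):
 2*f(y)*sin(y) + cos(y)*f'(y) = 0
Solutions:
 f(y) = C1*cos(y)^2


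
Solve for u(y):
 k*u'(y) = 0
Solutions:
 u(y) = C1


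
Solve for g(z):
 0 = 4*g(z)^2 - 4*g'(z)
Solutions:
 g(z) = -1/(C1 + z)


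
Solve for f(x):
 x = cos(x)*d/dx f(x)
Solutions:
 f(x) = C1 + Integral(x/cos(x), x)


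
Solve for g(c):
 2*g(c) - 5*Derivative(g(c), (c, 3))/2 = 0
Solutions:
 g(c) = C3*exp(10^(2/3)*c/5) + (C1*sin(10^(2/3)*sqrt(3)*c/10) + C2*cos(10^(2/3)*sqrt(3)*c/10))*exp(-10^(2/3)*c/10)


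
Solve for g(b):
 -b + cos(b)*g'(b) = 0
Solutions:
 g(b) = C1 + Integral(b/cos(b), b)


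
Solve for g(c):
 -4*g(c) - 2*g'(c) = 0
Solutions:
 g(c) = C1*exp(-2*c)


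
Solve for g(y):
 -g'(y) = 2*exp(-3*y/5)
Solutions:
 g(y) = C1 + 10*exp(-3*y/5)/3


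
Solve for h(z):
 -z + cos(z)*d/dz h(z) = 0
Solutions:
 h(z) = C1 + Integral(z/cos(z), z)


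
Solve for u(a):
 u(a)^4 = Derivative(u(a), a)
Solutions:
 u(a) = (-1/(C1 + 3*a))^(1/3)
 u(a) = (-1/(C1 + a))^(1/3)*(-3^(2/3) - 3*3^(1/6)*I)/6
 u(a) = (-1/(C1 + a))^(1/3)*(-3^(2/3) + 3*3^(1/6)*I)/6


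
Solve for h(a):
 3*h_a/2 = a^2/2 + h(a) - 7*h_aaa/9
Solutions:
 h(a) = C1*exp(42^(1/3)*a*(-3^(1/3)*(14 + sqrt(322))^(1/3) + 3*14^(1/3)/(14 + sqrt(322))^(1/3))/28)*sin(3*14^(1/3)*3^(1/6)*a*(14^(1/3)*3^(2/3)/(14 + sqrt(322))^(1/3) + (14 + sqrt(322))^(1/3))/28) + C2*exp(42^(1/3)*a*(-3^(1/3)*(14 + sqrt(322))^(1/3) + 3*14^(1/3)/(14 + sqrt(322))^(1/3))/28)*cos(3*14^(1/3)*3^(1/6)*a*(14^(1/3)*3^(2/3)/(14 + sqrt(322))^(1/3) + (14 + sqrt(322))^(1/3))/28) + C3*exp(-42^(1/3)*a*(-3^(1/3)*(14 + sqrt(322))^(1/3) + 3*14^(1/3)/(14 + sqrt(322))^(1/3))/14) - a^2/2 - 3*a/2 - 9/4


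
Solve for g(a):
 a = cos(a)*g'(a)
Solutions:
 g(a) = C1 + Integral(a/cos(a), a)


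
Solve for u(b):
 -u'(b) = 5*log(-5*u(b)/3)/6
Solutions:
 6*Integral(1/(log(-_y) - log(3) + log(5)), (_y, u(b)))/5 = C1 - b


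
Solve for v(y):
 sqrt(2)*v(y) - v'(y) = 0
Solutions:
 v(y) = C1*exp(sqrt(2)*y)


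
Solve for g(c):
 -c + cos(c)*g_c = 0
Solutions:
 g(c) = C1 + Integral(c/cos(c), c)


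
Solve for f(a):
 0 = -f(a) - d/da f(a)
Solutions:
 f(a) = C1*exp(-a)


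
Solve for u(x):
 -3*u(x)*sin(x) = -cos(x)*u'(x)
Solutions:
 u(x) = C1/cos(x)^3


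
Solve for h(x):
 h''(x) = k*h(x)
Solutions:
 h(x) = C1*exp(-sqrt(k)*x) + C2*exp(sqrt(k)*x)


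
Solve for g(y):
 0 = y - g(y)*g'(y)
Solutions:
 g(y) = -sqrt(C1 + y^2)
 g(y) = sqrt(C1 + y^2)


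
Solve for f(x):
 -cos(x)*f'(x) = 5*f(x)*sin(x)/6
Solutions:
 f(x) = C1*cos(x)^(5/6)


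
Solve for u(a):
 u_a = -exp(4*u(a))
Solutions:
 u(a) = log(-I*(1/(C1 + 4*a))^(1/4))
 u(a) = log(I*(1/(C1 + 4*a))^(1/4))
 u(a) = log(-(1/(C1 + 4*a))^(1/4))
 u(a) = log(1/(C1 + 4*a))/4


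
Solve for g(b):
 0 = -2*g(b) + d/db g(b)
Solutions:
 g(b) = C1*exp(2*b)


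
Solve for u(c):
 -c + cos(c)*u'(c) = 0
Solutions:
 u(c) = C1 + Integral(c/cos(c), c)


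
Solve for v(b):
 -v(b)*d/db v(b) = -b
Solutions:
 v(b) = -sqrt(C1 + b^2)
 v(b) = sqrt(C1 + b^2)


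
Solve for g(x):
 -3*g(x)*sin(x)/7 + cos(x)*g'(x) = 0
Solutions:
 g(x) = C1/cos(x)^(3/7)


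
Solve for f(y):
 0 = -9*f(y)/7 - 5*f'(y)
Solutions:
 f(y) = C1*exp(-9*y/35)


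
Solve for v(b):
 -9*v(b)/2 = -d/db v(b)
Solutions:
 v(b) = C1*exp(9*b/2)


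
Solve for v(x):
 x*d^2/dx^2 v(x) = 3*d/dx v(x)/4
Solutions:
 v(x) = C1 + C2*x^(7/4)


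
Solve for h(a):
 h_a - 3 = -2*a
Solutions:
 h(a) = C1 - a^2 + 3*a


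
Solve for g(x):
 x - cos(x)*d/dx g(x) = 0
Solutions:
 g(x) = C1 + Integral(x/cos(x), x)


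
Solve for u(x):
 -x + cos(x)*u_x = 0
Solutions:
 u(x) = C1 + Integral(x/cos(x), x)


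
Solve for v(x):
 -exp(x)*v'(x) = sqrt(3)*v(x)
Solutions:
 v(x) = C1*exp(sqrt(3)*exp(-x))


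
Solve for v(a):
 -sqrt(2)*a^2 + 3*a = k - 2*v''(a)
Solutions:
 v(a) = C1 + C2*a + sqrt(2)*a^4/24 - a^3/4 + a^2*k/4


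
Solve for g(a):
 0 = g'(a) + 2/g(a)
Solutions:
 g(a) = -sqrt(C1 - 4*a)
 g(a) = sqrt(C1 - 4*a)


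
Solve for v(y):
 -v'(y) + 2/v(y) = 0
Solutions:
 v(y) = -sqrt(C1 + 4*y)
 v(y) = sqrt(C1 + 4*y)


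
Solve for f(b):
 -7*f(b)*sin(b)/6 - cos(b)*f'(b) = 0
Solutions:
 f(b) = C1*cos(b)^(7/6)


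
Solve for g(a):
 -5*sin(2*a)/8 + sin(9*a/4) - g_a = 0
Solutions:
 g(a) = C1 + 5*cos(2*a)/16 - 4*cos(9*a/4)/9


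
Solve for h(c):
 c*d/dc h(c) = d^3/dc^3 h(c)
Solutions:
 h(c) = C1 + Integral(C2*airyai(c) + C3*airybi(c), c)


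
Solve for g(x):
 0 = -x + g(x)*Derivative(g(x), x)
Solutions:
 g(x) = -sqrt(C1 + x^2)
 g(x) = sqrt(C1 + x^2)


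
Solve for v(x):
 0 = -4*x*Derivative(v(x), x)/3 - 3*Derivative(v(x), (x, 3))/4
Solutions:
 v(x) = C1 + Integral(C2*airyai(-2*6^(1/3)*x/3) + C3*airybi(-2*6^(1/3)*x/3), x)


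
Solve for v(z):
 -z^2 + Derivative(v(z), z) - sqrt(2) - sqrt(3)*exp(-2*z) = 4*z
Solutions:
 v(z) = C1 + z^3/3 + 2*z^2 + sqrt(2)*z - sqrt(3)*exp(-2*z)/2


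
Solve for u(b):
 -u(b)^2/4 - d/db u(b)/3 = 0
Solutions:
 u(b) = 4/(C1 + 3*b)


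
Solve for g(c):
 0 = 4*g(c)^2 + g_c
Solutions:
 g(c) = 1/(C1 + 4*c)


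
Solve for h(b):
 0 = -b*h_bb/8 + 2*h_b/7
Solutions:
 h(b) = C1 + C2*b^(23/7)


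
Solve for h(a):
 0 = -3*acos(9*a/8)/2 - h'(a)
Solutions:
 h(a) = C1 - 3*a*acos(9*a/8)/2 + sqrt(64 - 81*a^2)/6


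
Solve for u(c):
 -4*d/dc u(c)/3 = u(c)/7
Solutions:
 u(c) = C1*exp(-3*c/28)


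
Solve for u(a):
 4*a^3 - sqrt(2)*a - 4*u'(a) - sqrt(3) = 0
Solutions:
 u(a) = C1 + a^4/4 - sqrt(2)*a^2/8 - sqrt(3)*a/4


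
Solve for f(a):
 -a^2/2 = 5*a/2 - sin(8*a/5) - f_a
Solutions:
 f(a) = C1 + a^3/6 + 5*a^2/4 + 5*cos(8*a/5)/8


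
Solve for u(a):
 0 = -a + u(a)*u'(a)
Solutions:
 u(a) = -sqrt(C1 + a^2)
 u(a) = sqrt(C1 + a^2)


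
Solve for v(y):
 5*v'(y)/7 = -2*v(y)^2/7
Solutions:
 v(y) = 5/(C1 + 2*y)


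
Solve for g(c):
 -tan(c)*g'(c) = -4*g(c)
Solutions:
 g(c) = C1*sin(c)^4


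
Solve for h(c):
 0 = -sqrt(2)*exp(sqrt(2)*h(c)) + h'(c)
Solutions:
 h(c) = sqrt(2)*(2*log(-1/(C1 + sqrt(2)*c)) - log(2))/4


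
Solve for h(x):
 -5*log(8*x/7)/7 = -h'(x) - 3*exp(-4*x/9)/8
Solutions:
 h(x) = C1 + 5*x*log(x)/7 + 5*x*(-log(7) - 1 + 3*log(2))/7 + 27*exp(-4*x/9)/32


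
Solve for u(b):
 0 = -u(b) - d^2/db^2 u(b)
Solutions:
 u(b) = C1*sin(b) + C2*cos(b)


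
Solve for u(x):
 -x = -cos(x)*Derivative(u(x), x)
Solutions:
 u(x) = C1 + Integral(x/cos(x), x)


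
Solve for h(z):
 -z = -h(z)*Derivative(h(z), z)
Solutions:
 h(z) = -sqrt(C1 + z^2)
 h(z) = sqrt(C1 + z^2)


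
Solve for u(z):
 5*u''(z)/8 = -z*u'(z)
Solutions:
 u(z) = C1 + C2*erf(2*sqrt(5)*z/5)


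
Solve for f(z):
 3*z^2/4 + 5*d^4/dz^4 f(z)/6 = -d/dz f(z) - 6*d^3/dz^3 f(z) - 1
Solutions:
 f(z) = C1 + C2*exp(z*(-24 + 48*3^(2/3)/(5*sqrt(1177) + 601)^(1/3) + 3^(1/3)*(5*sqrt(1177) + 601)^(1/3))/10)*sin(3^(1/6)*z*(-3^(2/3)*(5*sqrt(1177) + 601)^(1/3) + 144/(5*sqrt(1177) + 601)^(1/3))/10) + C3*exp(z*(-24 + 48*3^(2/3)/(5*sqrt(1177) + 601)^(1/3) + 3^(1/3)*(5*sqrt(1177) + 601)^(1/3))/10)*cos(3^(1/6)*z*(-3^(2/3)*(5*sqrt(1177) + 601)^(1/3) + 144/(5*sqrt(1177) + 601)^(1/3))/10) + C4*exp(-z*(48*3^(2/3)/(5*sqrt(1177) + 601)^(1/3) + 12 + 3^(1/3)*(5*sqrt(1177) + 601)^(1/3))/5) - z^3/4 + 8*z


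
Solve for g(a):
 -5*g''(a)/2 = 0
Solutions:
 g(a) = C1 + C2*a


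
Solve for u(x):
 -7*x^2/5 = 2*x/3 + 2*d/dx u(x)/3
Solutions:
 u(x) = C1 - 7*x^3/10 - x^2/2


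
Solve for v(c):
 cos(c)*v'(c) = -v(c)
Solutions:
 v(c) = C1*sqrt(sin(c) - 1)/sqrt(sin(c) + 1)


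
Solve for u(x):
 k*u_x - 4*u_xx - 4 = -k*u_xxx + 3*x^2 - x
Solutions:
 u(x) = C1 + C2*exp(x*(2 - sqrt(4 - k^2))/k) + C3*exp(x*(sqrt(4 - k^2) + 2)/k) + x^3/k - x^2/(2*k) - 2*x/k + 12*x^2/k^2 - 4*x/k^2 + 96*x/k^3


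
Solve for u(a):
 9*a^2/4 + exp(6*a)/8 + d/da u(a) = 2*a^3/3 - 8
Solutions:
 u(a) = C1 + a^4/6 - 3*a^3/4 - 8*a - exp(6*a)/48


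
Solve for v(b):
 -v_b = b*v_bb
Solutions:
 v(b) = C1 + C2*log(b)


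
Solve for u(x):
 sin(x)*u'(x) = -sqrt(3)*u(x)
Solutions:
 u(x) = C1*(cos(x) + 1)^(sqrt(3)/2)/(cos(x) - 1)^(sqrt(3)/2)


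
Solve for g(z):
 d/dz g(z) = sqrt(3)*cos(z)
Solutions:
 g(z) = C1 + sqrt(3)*sin(z)


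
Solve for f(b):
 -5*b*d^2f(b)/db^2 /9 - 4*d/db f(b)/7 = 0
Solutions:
 f(b) = C1 + C2/b^(1/35)


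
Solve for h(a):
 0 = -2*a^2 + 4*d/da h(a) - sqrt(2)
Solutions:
 h(a) = C1 + a^3/6 + sqrt(2)*a/4


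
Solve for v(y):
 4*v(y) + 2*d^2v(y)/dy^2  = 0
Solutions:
 v(y) = C1*sin(sqrt(2)*y) + C2*cos(sqrt(2)*y)


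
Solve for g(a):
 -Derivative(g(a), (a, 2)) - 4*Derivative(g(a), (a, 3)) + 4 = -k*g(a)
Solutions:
 g(a) = C1*exp(-a*((-216*k + sqrt((1 - 216*k)^2 - 1) + 1)^(1/3) + 1 + (-216*k + sqrt((1 - 216*k)^2 - 1) + 1)^(-1/3))/12) + C2*exp(a*((-216*k + sqrt((1 - 216*k)^2 - 1) + 1)^(1/3) - sqrt(3)*I*(-216*k + sqrt((1 - 216*k)^2 - 1) + 1)^(1/3) - 2 - 4/((-1 + sqrt(3)*I)*(-216*k + sqrt((1 - 216*k)^2 - 1) + 1)^(1/3)))/24) + C3*exp(a*((-216*k + sqrt((1 - 216*k)^2 - 1) + 1)^(1/3) + sqrt(3)*I*(-216*k + sqrt((1 - 216*k)^2 - 1) + 1)^(1/3) - 2 + 4/((1 + sqrt(3)*I)*(-216*k + sqrt((1 - 216*k)^2 - 1) + 1)^(1/3)))/24) - 4/k


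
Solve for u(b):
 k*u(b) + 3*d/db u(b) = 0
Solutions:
 u(b) = C1*exp(-b*k/3)


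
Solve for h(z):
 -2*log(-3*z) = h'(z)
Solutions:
 h(z) = C1 - 2*z*log(-z) + 2*z*(1 - log(3))


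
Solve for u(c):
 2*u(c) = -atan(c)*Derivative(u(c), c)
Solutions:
 u(c) = C1*exp(-2*Integral(1/atan(c), c))


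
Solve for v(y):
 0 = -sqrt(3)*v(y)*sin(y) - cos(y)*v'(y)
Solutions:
 v(y) = C1*cos(y)^(sqrt(3))


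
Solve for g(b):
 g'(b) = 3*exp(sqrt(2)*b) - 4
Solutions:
 g(b) = C1 - 4*b + 3*sqrt(2)*exp(sqrt(2)*b)/2


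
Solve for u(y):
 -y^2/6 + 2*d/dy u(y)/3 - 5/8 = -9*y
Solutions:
 u(y) = C1 + y^3/12 - 27*y^2/4 + 15*y/16


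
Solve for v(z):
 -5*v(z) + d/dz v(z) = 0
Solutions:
 v(z) = C1*exp(5*z)


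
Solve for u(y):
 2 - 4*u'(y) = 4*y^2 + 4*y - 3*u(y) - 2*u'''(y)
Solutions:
 u(y) = C1*exp(6^(1/3)*y*(4*6^(1/3)/(sqrt(345) + 27)^(1/3) + (sqrt(345) + 27)^(1/3))/12)*sin(2^(1/3)*3^(1/6)*y*(-3^(2/3)*(sqrt(345) + 27)^(1/3)/12 + 2^(1/3)/(sqrt(345) + 27)^(1/3))) + C2*exp(6^(1/3)*y*(4*6^(1/3)/(sqrt(345) + 27)^(1/3) + (sqrt(345) + 27)^(1/3))/12)*cos(2^(1/3)*3^(1/6)*y*(-3^(2/3)*(sqrt(345) + 27)^(1/3)/12 + 2^(1/3)/(sqrt(345) + 27)^(1/3))) + C3*exp(-6^(1/3)*y*(4*6^(1/3)/(sqrt(345) + 27)^(1/3) + (sqrt(345) + 27)^(1/3))/6) + 4*y^2/3 + 44*y/9 + 158/27


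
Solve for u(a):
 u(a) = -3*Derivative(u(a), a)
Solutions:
 u(a) = C1*exp(-a/3)


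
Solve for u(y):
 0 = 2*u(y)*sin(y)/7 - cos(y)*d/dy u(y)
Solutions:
 u(y) = C1/cos(y)^(2/7)


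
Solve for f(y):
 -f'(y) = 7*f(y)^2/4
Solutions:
 f(y) = 4/(C1 + 7*y)


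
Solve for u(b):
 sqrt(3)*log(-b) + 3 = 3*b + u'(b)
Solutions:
 u(b) = C1 - 3*b^2/2 + sqrt(3)*b*log(-b) + b*(3 - sqrt(3))


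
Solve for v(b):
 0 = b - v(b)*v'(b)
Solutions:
 v(b) = -sqrt(C1 + b^2)
 v(b) = sqrt(C1 + b^2)


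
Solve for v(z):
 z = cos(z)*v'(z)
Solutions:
 v(z) = C1 + Integral(z/cos(z), z)


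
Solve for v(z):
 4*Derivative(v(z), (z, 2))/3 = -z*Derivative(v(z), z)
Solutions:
 v(z) = C1 + C2*erf(sqrt(6)*z/4)


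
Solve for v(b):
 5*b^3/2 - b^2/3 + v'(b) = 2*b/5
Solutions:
 v(b) = C1 - 5*b^4/8 + b^3/9 + b^2/5


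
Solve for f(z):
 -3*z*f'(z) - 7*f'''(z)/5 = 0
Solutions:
 f(z) = C1 + Integral(C2*airyai(-15^(1/3)*7^(2/3)*z/7) + C3*airybi(-15^(1/3)*7^(2/3)*z/7), z)


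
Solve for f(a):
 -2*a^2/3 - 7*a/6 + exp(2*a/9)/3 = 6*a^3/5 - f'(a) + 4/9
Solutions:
 f(a) = C1 + 3*a^4/10 + 2*a^3/9 + 7*a^2/12 + 4*a/9 - 3*exp(2*a/9)/2


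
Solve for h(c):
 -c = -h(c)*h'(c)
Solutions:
 h(c) = -sqrt(C1 + c^2)
 h(c) = sqrt(C1 + c^2)


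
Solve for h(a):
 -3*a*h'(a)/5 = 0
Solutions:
 h(a) = C1


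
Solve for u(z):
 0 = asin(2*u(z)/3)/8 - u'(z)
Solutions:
 Integral(1/asin(2*_y/3), (_y, u(z))) = C1 + z/8


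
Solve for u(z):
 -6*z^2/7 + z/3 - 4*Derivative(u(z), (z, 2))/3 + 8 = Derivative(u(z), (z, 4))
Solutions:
 u(z) = C1 + C2*z + C3*sin(2*sqrt(3)*z/3) + C4*cos(2*sqrt(3)*z/3) - 3*z^4/56 + z^3/24 + 195*z^2/56


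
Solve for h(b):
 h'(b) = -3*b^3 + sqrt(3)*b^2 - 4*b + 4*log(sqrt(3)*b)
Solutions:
 h(b) = C1 - 3*b^4/4 + sqrt(3)*b^3/3 - 2*b^2 + 4*b*log(b) - 4*b + b*log(9)


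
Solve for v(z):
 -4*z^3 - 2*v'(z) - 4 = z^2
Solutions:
 v(z) = C1 - z^4/2 - z^3/6 - 2*z


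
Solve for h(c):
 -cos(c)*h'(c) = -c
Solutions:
 h(c) = C1 + Integral(c/cos(c), c)


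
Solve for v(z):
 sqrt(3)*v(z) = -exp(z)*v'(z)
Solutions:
 v(z) = C1*exp(sqrt(3)*exp(-z))


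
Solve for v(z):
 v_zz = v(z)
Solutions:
 v(z) = C1*exp(-z) + C2*exp(z)


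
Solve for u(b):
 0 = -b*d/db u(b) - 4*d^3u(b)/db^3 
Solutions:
 u(b) = C1 + Integral(C2*airyai(-2^(1/3)*b/2) + C3*airybi(-2^(1/3)*b/2), b)


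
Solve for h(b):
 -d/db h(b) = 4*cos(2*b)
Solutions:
 h(b) = C1 - 2*sin(2*b)


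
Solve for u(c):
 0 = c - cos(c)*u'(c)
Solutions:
 u(c) = C1 + Integral(c/cos(c), c)


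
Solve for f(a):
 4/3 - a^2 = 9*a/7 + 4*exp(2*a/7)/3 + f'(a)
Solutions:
 f(a) = C1 - a^3/3 - 9*a^2/14 + 4*a/3 - 14*exp(2*a/7)/3


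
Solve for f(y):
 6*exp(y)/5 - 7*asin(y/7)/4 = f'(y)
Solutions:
 f(y) = C1 - 7*y*asin(y/7)/4 - 7*sqrt(49 - y^2)/4 + 6*exp(y)/5


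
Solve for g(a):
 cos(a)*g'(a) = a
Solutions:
 g(a) = C1 + Integral(a/cos(a), a)


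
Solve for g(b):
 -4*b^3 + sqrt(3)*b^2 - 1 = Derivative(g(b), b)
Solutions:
 g(b) = C1 - b^4 + sqrt(3)*b^3/3 - b


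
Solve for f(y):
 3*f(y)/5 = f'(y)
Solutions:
 f(y) = C1*exp(3*y/5)


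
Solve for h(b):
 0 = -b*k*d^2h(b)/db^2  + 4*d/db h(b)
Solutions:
 h(b) = C1 + b^(((re(k) + 4)*re(k) + im(k)^2)/(re(k)^2 + im(k)^2))*(C2*sin(4*log(b)*Abs(im(k))/(re(k)^2 + im(k)^2)) + C3*cos(4*log(b)*im(k)/(re(k)^2 + im(k)^2)))


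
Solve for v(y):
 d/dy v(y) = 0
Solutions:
 v(y) = C1


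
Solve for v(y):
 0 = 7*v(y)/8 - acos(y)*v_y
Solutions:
 v(y) = C1*exp(7*Integral(1/acos(y), y)/8)


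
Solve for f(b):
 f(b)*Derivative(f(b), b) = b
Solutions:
 f(b) = -sqrt(C1 + b^2)
 f(b) = sqrt(C1 + b^2)


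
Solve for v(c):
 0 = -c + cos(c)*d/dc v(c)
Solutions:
 v(c) = C1 + Integral(c/cos(c), c)


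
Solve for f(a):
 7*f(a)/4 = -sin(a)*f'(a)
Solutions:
 f(a) = C1*(cos(a) + 1)^(7/8)/(cos(a) - 1)^(7/8)


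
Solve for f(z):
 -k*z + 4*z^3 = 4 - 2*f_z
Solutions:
 f(z) = C1 + k*z^2/4 - z^4/2 + 2*z


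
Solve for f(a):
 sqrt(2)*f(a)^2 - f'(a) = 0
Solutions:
 f(a) = -1/(C1 + sqrt(2)*a)


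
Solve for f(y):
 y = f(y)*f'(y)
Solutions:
 f(y) = -sqrt(C1 + y^2)
 f(y) = sqrt(C1 + y^2)


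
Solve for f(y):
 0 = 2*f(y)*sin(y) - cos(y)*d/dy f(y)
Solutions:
 f(y) = C1/cos(y)^2


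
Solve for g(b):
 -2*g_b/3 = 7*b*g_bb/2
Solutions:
 g(b) = C1 + C2*b^(17/21)


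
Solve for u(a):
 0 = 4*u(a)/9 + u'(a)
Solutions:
 u(a) = C1*exp(-4*a/9)


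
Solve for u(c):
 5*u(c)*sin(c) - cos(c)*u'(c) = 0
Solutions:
 u(c) = C1/cos(c)^5


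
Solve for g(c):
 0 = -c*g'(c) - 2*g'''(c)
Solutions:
 g(c) = C1 + Integral(C2*airyai(-2^(2/3)*c/2) + C3*airybi(-2^(2/3)*c/2), c)


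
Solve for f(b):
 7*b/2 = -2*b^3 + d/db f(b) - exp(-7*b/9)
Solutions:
 f(b) = C1 + b^4/2 + 7*b^2/4 - 9*exp(-7*b/9)/7


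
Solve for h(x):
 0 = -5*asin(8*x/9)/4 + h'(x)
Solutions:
 h(x) = C1 + 5*x*asin(8*x/9)/4 + 5*sqrt(81 - 64*x^2)/32


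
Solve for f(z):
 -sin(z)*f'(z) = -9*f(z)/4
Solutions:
 f(z) = C1*(cos(z) - 1)^(9/8)/(cos(z) + 1)^(9/8)


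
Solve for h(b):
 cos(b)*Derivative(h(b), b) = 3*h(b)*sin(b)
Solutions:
 h(b) = C1/cos(b)^3


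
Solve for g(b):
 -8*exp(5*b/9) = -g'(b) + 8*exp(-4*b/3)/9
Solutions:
 g(b) = C1 + 72*exp(5*b/9)/5 - 2*exp(-4*b/3)/3


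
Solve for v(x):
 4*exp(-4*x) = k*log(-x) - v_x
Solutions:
 v(x) = C1 + k*x*log(-x) - k*x + exp(-4*x)


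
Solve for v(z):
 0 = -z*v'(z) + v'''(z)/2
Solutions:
 v(z) = C1 + Integral(C2*airyai(2^(1/3)*z) + C3*airybi(2^(1/3)*z), z)


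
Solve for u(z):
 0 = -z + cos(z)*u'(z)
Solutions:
 u(z) = C1 + Integral(z/cos(z), z)


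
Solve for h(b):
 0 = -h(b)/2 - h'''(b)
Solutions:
 h(b) = C3*exp(-2^(2/3)*b/2) + (C1*sin(2^(2/3)*sqrt(3)*b/4) + C2*cos(2^(2/3)*sqrt(3)*b/4))*exp(2^(2/3)*b/4)


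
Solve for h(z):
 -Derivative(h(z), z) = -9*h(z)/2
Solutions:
 h(z) = C1*exp(9*z/2)


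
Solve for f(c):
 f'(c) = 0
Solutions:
 f(c) = C1


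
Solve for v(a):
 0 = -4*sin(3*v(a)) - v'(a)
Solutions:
 v(a) = -acos((-C1 - exp(24*a))/(C1 - exp(24*a)))/3 + 2*pi/3
 v(a) = acos((-C1 - exp(24*a))/(C1 - exp(24*a)))/3


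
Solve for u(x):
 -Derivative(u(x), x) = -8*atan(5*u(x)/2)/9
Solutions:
 Integral(1/atan(5*_y/2), (_y, u(x))) = C1 + 8*x/9


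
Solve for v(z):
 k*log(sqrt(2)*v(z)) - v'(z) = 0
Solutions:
 Integral(1/(2*log(_y) + log(2)), (_y, v(z))) = C1 + k*z/2


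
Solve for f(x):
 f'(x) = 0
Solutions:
 f(x) = C1


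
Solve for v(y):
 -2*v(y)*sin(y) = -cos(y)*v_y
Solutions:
 v(y) = C1/cos(y)^2


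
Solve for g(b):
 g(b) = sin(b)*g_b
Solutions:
 g(b) = C1*sqrt(cos(b) - 1)/sqrt(cos(b) + 1)


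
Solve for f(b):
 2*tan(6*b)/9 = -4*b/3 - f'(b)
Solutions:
 f(b) = C1 - 2*b^2/3 + log(cos(6*b))/27


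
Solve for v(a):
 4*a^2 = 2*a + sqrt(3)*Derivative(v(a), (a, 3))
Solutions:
 v(a) = C1 + C2*a + C3*a^2 + sqrt(3)*a^5/45 - sqrt(3)*a^4/36


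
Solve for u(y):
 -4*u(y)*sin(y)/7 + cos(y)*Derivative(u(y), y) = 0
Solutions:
 u(y) = C1/cos(y)^(4/7)


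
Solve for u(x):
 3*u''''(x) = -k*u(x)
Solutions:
 u(x) = C1*exp(-3^(3/4)*x*(-k)^(1/4)/3) + C2*exp(3^(3/4)*x*(-k)^(1/4)/3) + C3*exp(-3^(3/4)*I*x*(-k)^(1/4)/3) + C4*exp(3^(3/4)*I*x*(-k)^(1/4)/3)


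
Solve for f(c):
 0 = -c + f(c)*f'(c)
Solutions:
 f(c) = -sqrt(C1 + c^2)
 f(c) = sqrt(C1 + c^2)


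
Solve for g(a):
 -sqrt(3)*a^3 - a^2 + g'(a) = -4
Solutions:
 g(a) = C1 + sqrt(3)*a^4/4 + a^3/3 - 4*a


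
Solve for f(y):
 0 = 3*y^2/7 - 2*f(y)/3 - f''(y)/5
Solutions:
 f(y) = C1*sin(sqrt(30)*y/3) + C2*cos(sqrt(30)*y/3) + 9*y^2/14 - 27/70


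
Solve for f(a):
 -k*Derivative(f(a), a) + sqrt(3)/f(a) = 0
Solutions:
 f(a) = -sqrt(C1 + 2*sqrt(3)*a/k)
 f(a) = sqrt(C1 + 2*sqrt(3)*a/k)


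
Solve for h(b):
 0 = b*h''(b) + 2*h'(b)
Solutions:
 h(b) = C1 + C2/b


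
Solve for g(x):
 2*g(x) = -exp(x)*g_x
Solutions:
 g(x) = C1*exp(2*exp(-x))


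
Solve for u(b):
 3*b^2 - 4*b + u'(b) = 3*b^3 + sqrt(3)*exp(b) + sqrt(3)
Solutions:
 u(b) = C1 + 3*b^4/4 - b^3 + 2*b^2 + sqrt(3)*b + sqrt(3)*exp(b)


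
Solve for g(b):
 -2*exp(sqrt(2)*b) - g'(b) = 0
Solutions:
 g(b) = C1 - sqrt(2)*exp(sqrt(2)*b)


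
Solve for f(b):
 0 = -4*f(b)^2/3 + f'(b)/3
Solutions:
 f(b) = -1/(C1 + 4*b)


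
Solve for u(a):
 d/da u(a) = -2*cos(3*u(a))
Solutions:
 u(a) = -asin((C1 + exp(12*a))/(C1 - exp(12*a)))/3 + pi/3
 u(a) = asin((C1 + exp(12*a))/(C1 - exp(12*a)))/3


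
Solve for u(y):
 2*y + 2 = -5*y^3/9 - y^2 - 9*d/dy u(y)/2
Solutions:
 u(y) = C1 - 5*y^4/162 - 2*y^3/27 - 2*y^2/9 - 4*y/9


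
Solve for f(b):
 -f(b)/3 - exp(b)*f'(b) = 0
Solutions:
 f(b) = C1*exp(exp(-b)/3)


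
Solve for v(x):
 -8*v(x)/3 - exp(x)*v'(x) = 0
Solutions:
 v(x) = C1*exp(8*exp(-x)/3)


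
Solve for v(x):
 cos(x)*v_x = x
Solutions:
 v(x) = C1 + Integral(x/cos(x), x)


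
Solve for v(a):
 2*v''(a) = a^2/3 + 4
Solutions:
 v(a) = C1 + C2*a + a^4/72 + a^2


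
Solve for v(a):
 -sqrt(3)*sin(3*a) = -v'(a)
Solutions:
 v(a) = C1 - sqrt(3)*cos(3*a)/3


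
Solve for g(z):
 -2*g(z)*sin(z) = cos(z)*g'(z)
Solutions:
 g(z) = C1*cos(z)^2


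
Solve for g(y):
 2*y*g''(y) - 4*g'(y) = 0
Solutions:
 g(y) = C1 + C2*y^3


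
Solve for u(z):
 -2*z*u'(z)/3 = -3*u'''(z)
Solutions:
 u(z) = C1 + Integral(C2*airyai(6^(1/3)*z/3) + C3*airybi(6^(1/3)*z/3), z)


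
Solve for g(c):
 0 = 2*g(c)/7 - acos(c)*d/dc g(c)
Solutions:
 g(c) = C1*exp(2*Integral(1/acos(c), c)/7)


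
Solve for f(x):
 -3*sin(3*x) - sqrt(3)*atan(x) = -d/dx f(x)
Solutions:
 f(x) = C1 + sqrt(3)*(x*atan(x) - log(x^2 + 1)/2) - cos(3*x)


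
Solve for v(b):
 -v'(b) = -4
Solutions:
 v(b) = C1 + 4*b


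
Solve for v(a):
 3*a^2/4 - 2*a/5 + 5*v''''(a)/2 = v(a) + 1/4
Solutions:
 v(a) = C1*exp(-2^(1/4)*5^(3/4)*a/5) + C2*exp(2^(1/4)*5^(3/4)*a/5) + C3*sin(2^(1/4)*5^(3/4)*a/5) + C4*cos(2^(1/4)*5^(3/4)*a/5) + 3*a^2/4 - 2*a/5 - 1/4


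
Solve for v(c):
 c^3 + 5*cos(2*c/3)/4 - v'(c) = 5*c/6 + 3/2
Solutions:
 v(c) = C1 + c^4/4 - 5*c^2/12 - 3*c/2 + 15*sin(2*c/3)/8


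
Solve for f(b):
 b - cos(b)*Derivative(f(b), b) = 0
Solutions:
 f(b) = C1 + Integral(b/cos(b), b)


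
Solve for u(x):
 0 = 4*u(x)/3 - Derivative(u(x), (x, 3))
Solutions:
 u(x) = C3*exp(6^(2/3)*x/3) + (C1*sin(2^(2/3)*3^(1/6)*x/2) + C2*cos(2^(2/3)*3^(1/6)*x/2))*exp(-6^(2/3)*x/6)


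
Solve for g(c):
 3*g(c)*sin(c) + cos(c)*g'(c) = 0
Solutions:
 g(c) = C1*cos(c)^3


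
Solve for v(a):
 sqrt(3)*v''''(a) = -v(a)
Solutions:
 v(a) = (C1*sin(sqrt(2)*3^(7/8)*a/6) + C2*cos(sqrt(2)*3^(7/8)*a/6))*exp(-sqrt(2)*3^(7/8)*a/6) + (C3*sin(sqrt(2)*3^(7/8)*a/6) + C4*cos(sqrt(2)*3^(7/8)*a/6))*exp(sqrt(2)*3^(7/8)*a/6)


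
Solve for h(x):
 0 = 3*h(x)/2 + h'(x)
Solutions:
 h(x) = C1*exp(-3*x/2)


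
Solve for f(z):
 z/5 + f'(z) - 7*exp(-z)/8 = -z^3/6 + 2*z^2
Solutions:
 f(z) = C1 - z^4/24 + 2*z^3/3 - z^2/10 - 7*exp(-z)/8


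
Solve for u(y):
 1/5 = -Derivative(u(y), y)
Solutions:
 u(y) = C1 - y/5


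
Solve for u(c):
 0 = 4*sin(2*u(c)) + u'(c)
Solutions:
 u(c) = pi - acos((-C1 - exp(16*c))/(C1 - exp(16*c)))/2
 u(c) = acos((-C1 - exp(16*c))/(C1 - exp(16*c)))/2


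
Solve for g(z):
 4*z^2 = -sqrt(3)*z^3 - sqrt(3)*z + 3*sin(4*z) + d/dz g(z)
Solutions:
 g(z) = C1 + sqrt(3)*z^4/4 + 4*z^3/3 + sqrt(3)*z^2/2 + 3*cos(4*z)/4


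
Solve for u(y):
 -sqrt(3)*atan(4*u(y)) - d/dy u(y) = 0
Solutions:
 Integral(1/atan(4*_y), (_y, u(y))) = C1 - sqrt(3)*y


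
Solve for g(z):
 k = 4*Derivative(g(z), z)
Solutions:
 g(z) = C1 + k*z/4


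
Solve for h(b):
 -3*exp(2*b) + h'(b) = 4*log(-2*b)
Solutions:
 h(b) = C1 + 4*b*log(-b) + 4*b*(-1 + log(2)) + 3*exp(2*b)/2


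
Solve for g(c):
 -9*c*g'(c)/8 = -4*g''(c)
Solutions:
 g(c) = C1 + C2*erfi(3*c/8)


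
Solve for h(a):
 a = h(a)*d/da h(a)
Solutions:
 h(a) = -sqrt(C1 + a^2)
 h(a) = sqrt(C1 + a^2)


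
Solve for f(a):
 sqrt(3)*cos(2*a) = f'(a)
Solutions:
 f(a) = C1 + sqrt(3)*sin(2*a)/2


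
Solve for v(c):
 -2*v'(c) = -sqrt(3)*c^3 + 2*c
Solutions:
 v(c) = C1 + sqrt(3)*c^4/8 - c^2/2


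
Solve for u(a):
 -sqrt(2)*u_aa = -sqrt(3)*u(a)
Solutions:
 u(a) = C1*exp(-2^(3/4)*3^(1/4)*a/2) + C2*exp(2^(3/4)*3^(1/4)*a/2)


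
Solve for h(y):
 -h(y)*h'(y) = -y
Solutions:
 h(y) = -sqrt(C1 + y^2)
 h(y) = sqrt(C1 + y^2)


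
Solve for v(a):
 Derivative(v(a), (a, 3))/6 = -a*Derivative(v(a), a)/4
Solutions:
 v(a) = C1 + Integral(C2*airyai(-2^(2/3)*3^(1/3)*a/2) + C3*airybi(-2^(2/3)*3^(1/3)*a/2), a)


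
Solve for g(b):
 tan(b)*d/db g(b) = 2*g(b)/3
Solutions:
 g(b) = C1*sin(b)^(2/3)


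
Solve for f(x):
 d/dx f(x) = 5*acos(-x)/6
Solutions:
 f(x) = C1 + 5*x*acos(-x)/6 + 5*sqrt(1 - x^2)/6


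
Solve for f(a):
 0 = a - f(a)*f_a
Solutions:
 f(a) = -sqrt(C1 + a^2)
 f(a) = sqrt(C1 + a^2)


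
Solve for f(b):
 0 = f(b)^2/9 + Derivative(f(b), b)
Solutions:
 f(b) = 9/(C1 + b)


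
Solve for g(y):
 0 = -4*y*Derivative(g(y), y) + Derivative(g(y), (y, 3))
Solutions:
 g(y) = C1 + Integral(C2*airyai(2^(2/3)*y) + C3*airybi(2^(2/3)*y), y)


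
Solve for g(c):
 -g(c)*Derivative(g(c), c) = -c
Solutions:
 g(c) = -sqrt(C1 + c^2)
 g(c) = sqrt(C1 + c^2)


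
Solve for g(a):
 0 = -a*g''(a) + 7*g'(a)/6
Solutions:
 g(a) = C1 + C2*a^(13/6)


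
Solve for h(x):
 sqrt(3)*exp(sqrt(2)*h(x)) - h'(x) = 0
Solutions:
 h(x) = sqrt(2)*(2*log(-1/(C1 + sqrt(3)*x)) - log(2))/4


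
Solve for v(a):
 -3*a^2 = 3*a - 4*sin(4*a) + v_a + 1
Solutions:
 v(a) = C1 - a^3 - 3*a^2/2 - a - cos(4*a)


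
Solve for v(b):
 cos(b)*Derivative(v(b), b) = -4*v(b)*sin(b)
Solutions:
 v(b) = C1*cos(b)^4


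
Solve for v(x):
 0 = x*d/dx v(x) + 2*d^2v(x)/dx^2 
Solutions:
 v(x) = C1 + C2*erf(x/2)


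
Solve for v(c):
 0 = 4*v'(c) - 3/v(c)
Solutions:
 v(c) = -sqrt(C1 + 6*c)/2
 v(c) = sqrt(C1 + 6*c)/2


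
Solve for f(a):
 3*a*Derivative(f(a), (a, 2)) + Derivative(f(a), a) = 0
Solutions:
 f(a) = C1 + C2*a^(2/3)


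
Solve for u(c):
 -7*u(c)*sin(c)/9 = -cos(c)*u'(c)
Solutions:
 u(c) = C1/cos(c)^(7/9)


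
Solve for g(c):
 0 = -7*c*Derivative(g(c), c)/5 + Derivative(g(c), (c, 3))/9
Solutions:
 g(c) = C1 + Integral(C2*airyai(5^(2/3)*63^(1/3)*c/5) + C3*airybi(5^(2/3)*63^(1/3)*c/5), c)


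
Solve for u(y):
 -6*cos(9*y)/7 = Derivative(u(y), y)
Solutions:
 u(y) = C1 - 2*sin(9*y)/21


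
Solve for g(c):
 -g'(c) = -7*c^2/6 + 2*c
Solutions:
 g(c) = C1 + 7*c^3/18 - c^2


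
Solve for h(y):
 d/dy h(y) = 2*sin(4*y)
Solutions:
 h(y) = C1 - cos(4*y)/2


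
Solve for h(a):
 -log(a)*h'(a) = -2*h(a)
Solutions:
 h(a) = C1*exp(2*li(a))


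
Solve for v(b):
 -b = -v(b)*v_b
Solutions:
 v(b) = -sqrt(C1 + b^2)
 v(b) = sqrt(C1 + b^2)


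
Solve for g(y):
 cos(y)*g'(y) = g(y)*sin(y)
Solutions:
 g(y) = C1/cos(y)


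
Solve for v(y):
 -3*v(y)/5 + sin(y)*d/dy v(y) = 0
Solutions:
 v(y) = C1*(cos(y) - 1)^(3/10)/(cos(y) + 1)^(3/10)


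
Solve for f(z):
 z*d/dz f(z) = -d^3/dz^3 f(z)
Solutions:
 f(z) = C1 + Integral(C2*airyai(-z) + C3*airybi(-z), z)


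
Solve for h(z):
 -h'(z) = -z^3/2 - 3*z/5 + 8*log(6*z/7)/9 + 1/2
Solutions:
 h(z) = C1 + z^4/8 + 3*z^2/10 - 8*z*log(z)/9 - 8*z*log(6)/9 + 7*z/18 + 8*z*log(7)/9


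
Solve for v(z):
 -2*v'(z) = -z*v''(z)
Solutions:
 v(z) = C1 + C2*z^3


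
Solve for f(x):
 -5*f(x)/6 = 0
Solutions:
 f(x) = 0


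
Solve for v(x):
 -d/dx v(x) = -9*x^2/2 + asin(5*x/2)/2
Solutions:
 v(x) = C1 + 3*x^3/2 - x*asin(5*x/2)/2 - sqrt(4 - 25*x^2)/10


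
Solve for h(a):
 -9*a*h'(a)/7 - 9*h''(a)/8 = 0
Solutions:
 h(a) = C1 + C2*erf(2*sqrt(7)*a/7)


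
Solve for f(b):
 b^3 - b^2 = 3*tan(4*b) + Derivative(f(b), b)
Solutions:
 f(b) = C1 + b^4/4 - b^3/3 + 3*log(cos(4*b))/4


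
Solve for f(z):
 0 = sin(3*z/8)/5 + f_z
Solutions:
 f(z) = C1 + 8*cos(3*z/8)/15


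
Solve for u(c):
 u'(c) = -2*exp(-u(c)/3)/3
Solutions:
 u(c) = 3*log(C1 - 2*c/9)


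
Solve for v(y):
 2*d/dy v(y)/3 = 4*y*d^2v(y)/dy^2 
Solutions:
 v(y) = C1 + C2*y^(7/6)


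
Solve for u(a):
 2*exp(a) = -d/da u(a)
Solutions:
 u(a) = C1 - 2*exp(a)


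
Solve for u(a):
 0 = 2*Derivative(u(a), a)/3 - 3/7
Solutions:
 u(a) = C1 + 9*a/14


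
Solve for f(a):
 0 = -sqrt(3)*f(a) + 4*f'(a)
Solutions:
 f(a) = C1*exp(sqrt(3)*a/4)


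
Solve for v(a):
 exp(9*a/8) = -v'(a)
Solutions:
 v(a) = C1 - 8*exp(9*a/8)/9


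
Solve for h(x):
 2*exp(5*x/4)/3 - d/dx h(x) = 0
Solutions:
 h(x) = C1 + 8*exp(5*x/4)/15


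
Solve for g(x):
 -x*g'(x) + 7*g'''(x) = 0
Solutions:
 g(x) = C1 + Integral(C2*airyai(7^(2/3)*x/7) + C3*airybi(7^(2/3)*x/7), x)


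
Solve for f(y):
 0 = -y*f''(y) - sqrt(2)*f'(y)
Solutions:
 f(y) = C1 + C2*y^(1 - sqrt(2))


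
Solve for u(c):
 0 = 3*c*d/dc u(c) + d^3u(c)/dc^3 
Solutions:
 u(c) = C1 + Integral(C2*airyai(-3^(1/3)*c) + C3*airybi(-3^(1/3)*c), c)


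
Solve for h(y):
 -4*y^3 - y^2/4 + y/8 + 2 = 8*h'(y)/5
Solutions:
 h(y) = C1 - 5*y^4/8 - 5*y^3/96 + 5*y^2/128 + 5*y/4


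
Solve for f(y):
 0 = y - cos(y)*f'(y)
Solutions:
 f(y) = C1 + Integral(y/cos(y), y)


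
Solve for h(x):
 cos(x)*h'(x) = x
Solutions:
 h(x) = C1 + Integral(x/cos(x), x)


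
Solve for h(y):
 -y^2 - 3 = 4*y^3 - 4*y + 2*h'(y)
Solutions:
 h(y) = C1 - y^4/2 - y^3/6 + y^2 - 3*y/2


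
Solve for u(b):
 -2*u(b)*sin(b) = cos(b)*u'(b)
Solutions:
 u(b) = C1*cos(b)^2


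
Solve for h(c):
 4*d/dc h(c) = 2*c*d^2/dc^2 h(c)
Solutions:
 h(c) = C1 + C2*c^3


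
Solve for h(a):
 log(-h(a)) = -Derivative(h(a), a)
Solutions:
 -li(-h(a)) = C1 - a


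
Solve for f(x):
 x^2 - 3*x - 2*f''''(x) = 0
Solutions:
 f(x) = C1 + C2*x + C3*x^2 + C4*x^3 + x^6/720 - x^5/80


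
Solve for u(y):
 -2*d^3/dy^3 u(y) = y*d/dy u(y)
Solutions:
 u(y) = C1 + Integral(C2*airyai(-2^(2/3)*y/2) + C3*airybi(-2^(2/3)*y/2), y)


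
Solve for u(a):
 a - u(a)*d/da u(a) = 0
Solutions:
 u(a) = -sqrt(C1 + a^2)
 u(a) = sqrt(C1 + a^2)


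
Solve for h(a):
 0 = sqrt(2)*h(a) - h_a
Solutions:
 h(a) = C1*exp(sqrt(2)*a)


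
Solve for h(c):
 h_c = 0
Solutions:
 h(c) = C1


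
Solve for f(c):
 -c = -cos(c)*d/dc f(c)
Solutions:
 f(c) = C1 + Integral(c/cos(c), c)


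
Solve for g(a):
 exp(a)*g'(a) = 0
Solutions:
 g(a) = C1


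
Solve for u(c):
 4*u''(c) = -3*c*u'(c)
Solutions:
 u(c) = C1 + C2*erf(sqrt(6)*c/4)


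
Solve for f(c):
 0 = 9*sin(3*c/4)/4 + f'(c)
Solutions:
 f(c) = C1 + 3*cos(3*c/4)


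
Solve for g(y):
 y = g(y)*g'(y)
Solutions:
 g(y) = -sqrt(C1 + y^2)
 g(y) = sqrt(C1 + y^2)


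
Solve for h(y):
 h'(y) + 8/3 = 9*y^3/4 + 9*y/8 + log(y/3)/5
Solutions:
 h(y) = C1 + 9*y^4/16 + 9*y^2/16 + y*log(y)/5 - 43*y/15 - y*log(3)/5


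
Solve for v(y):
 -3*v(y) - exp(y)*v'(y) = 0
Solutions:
 v(y) = C1*exp(3*exp(-y))


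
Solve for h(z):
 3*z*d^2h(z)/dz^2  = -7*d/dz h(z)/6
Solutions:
 h(z) = C1 + C2*z^(11/18)


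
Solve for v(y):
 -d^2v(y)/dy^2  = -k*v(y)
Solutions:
 v(y) = C1*exp(-sqrt(k)*y) + C2*exp(sqrt(k)*y)


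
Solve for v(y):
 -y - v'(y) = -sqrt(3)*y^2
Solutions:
 v(y) = C1 + sqrt(3)*y^3/3 - y^2/2


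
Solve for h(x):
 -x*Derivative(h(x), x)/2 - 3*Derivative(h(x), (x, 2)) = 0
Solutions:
 h(x) = C1 + C2*erf(sqrt(3)*x/6)


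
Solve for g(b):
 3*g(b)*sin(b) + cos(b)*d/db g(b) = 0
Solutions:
 g(b) = C1*cos(b)^3


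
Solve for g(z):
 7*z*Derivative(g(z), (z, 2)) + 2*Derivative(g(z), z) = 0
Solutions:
 g(z) = C1 + C2*z^(5/7)


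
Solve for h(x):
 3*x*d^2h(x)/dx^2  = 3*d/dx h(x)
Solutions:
 h(x) = C1 + C2*x^2


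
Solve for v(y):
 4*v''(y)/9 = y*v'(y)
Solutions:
 v(y) = C1 + C2*erfi(3*sqrt(2)*y/4)


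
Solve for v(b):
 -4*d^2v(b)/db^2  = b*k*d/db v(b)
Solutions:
 v(b) = Piecewise((-sqrt(2)*sqrt(pi)*C1*erf(sqrt(2)*b*sqrt(k)/4)/sqrt(k) - C2, (k > 0) | (k < 0)), (-C1*b - C2, True))


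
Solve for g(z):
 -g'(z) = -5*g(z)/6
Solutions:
 g(z) = C1*exp(5*z/6)


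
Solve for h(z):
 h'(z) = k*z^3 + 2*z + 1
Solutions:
 h(z) = C1 + k*z^4/4 + z^2 + z


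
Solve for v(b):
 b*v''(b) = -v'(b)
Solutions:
 v(b) = C1 + C2*log(b)


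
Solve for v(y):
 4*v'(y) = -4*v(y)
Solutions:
 v(y) = C1*exp(-y)


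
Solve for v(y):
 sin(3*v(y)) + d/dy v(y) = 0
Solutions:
 v(y) = -acos((-C1 - exp(6*y))/(C1 - exp(6*y)))/3 + 2*pi/3
 v(y) = acos((-C1 - exp(6*y))/(C1 - exp(6*y)))/3


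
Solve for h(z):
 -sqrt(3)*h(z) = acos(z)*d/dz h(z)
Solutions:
 h(z) = C1*exp(-sqrt(3)*Integral(1/acos(z), z))


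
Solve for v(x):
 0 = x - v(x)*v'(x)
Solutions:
 v(x) = -sqrt(C1 + x^2)
 v(x) = sqrt(C1 + x^2)


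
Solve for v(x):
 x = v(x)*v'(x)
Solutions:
 v(x) = -sqrt(C1 + x^2)
 v(x) = sqrt(C1 + x^2)


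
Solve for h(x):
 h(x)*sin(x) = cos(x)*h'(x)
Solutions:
 h(x) = C1/cos(x)


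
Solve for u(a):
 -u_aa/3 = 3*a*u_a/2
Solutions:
 u(a) = C1 + C2*erf(3*a/2)


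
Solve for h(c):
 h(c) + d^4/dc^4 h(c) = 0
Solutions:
 h(c) = (C1*sin(sqrt(2)*c/2) + C2*cos(sqrt(2)*c/2))*exp(-sqrt(2)*c/2) + (C3*sin(sqrt(2)*c/2) + C4*cos(sqrt(2)*c/2))*exp(sqrt(2)*c/2)


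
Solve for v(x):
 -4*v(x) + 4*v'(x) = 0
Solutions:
 v(x) = C1*exp(x)


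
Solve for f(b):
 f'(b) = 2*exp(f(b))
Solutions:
 f(b) = log(-1/(C1 + 2*b))


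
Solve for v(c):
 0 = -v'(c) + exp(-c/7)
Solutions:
 v(c) = C1 - 7*exp(-c/7)


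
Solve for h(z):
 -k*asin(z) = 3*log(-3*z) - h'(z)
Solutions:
 h(z) = C1 + k*(z*asin(z) + sqrt(1 - z^2)) + 3*z*log(-z) - 3*z + 3*z*log(3)


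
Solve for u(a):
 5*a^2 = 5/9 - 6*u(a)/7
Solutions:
 u(a) = 35/54 - 35*a^2/6


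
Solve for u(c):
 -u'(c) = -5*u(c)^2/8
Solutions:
 u(c) = -8/(C1 + 5*c)


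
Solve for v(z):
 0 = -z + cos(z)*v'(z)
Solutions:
 v(z) = C1 + Integral(z/cos(z), z)


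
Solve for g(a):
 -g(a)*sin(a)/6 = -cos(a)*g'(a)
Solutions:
 g(a) = C1/cos(a)^(1/6)


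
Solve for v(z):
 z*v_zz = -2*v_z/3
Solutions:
 v(z) = C1 + C2*z^(1/3)


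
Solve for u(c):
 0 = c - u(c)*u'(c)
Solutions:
 u(c) = -sqrt(C1 + c^2)
 u(c) = sqrt(C1 + c^2)


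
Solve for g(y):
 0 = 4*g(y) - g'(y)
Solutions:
 g(y) = C1*exp(4*y)


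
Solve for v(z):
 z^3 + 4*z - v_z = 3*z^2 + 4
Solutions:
 v(z) = C1 + z^4/4 - z^3 + 2*z^2 - 4*z


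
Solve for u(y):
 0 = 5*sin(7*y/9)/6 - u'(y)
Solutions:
 u(y) = C1 - 15*cos(7*y/9)/14


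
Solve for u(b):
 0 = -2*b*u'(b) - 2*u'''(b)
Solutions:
 u(b) = C1 + Integral(C2*airyai(-b) + C3*airybi(-b), b)


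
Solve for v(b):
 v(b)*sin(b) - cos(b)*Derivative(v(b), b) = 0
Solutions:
 v(b) = C1/cos(b)


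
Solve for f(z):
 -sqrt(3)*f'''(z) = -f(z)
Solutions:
 f(z) = C3*exp(3^(5/6)*z/3) + (C1*sin(3^(1/3)*z/2) + C2*cos(3^(1/3)*z/2))*exp(-3^(5/6)*z/6)


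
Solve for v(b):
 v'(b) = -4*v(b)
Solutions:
 v(b) = C1*exp(-4*b)


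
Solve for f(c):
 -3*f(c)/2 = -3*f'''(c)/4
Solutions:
 f(c) = C3*exp(2^(1/3)*c) + (C1*sin(2^(1/3)*sqrt(3)*c/2) + C2*cos(2^(1/3)*sqrt(3)*c/2))*exp(-2^(1/3)*c/2)


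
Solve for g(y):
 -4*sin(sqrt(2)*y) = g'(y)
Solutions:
 g(y) = C1 + 2*sqrt(2)*cos(sqrt(2)*y)


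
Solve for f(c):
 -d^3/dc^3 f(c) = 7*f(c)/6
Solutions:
 f(c) = C3*exp(-6^(2/3)*7^(1/3)*c/6) + (C1*sin(2^(2/3)*3^(1/6)*7^(1/3)*c/4) + C2*cos(2^(2/3)*3^(1/6)*7^(1/3)*c/4))*exp(6^(2/3)*7^(1/3)*c/12)


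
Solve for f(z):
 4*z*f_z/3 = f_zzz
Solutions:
 f(z) = C1 + Integral(C2*airyai(6^(2/3)*z/3) + C3*airybi(6^(2/3)*z/3), z)
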